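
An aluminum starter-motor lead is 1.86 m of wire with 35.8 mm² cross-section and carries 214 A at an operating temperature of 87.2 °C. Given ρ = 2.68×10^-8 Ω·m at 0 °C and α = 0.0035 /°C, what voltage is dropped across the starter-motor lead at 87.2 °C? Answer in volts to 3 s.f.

0.389 V

A = 35.8 mm² = 3.580e-05 m²
R₍0₎ = ρL/A = (2.68×10^-8)(1.86)/(3.580e-05) = 0.001392 Ω
R₍87.2₎ = R₍0₎(1 + αΔT) = 0.001392 × (1 + 0.0035×87.2) = 0.001817 Ω
V = IR = 214 × 0.001817 = 0.389 V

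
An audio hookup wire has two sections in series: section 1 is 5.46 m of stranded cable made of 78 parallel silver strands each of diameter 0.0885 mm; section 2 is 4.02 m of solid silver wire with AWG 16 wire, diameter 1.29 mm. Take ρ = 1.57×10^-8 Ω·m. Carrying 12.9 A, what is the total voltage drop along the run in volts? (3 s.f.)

Section 1: A_strand = π(4.4250e-05)² = 6.151e-09 m²; R₁ = ρL/(N·A_s) = (1.57×10^-8)(5.46)/(78×6.151e-09) = 0.1787 Ω
Section 2: A = π(1.29/2 mm)² = π(6.4500e-04 m)² = 1.307e-06 m²
R₂ = (1.57×10^-8)(4.02)/(1.307e-06) = 0.04829 Ω
R = R₁ + R₂ = 0.2269 Ω
V = IR = 12.9 × 0.2269 = 2.93 V

2.93 V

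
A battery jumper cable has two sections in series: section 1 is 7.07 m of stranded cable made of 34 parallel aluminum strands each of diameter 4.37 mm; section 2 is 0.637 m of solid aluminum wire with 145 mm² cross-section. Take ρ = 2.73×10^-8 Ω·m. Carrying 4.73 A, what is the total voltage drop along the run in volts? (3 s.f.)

0.00236 V

Section 1: A_strand = π(2.1850e-03)² = 1.500e-05 m²; R₁ = ρL/(N·A_s) = (2.73×10^-8)(7.07)/(34×1.500e-05) = 3.785×10^-4 Ω
Section 2: A = 145 mm² = 1.450e-04 m²
R₂ = (2.73×10^-8)(0.637)/(1.450e-04) = 1.199×10^-4 Ω
R = R₁ + R₂ = 4.984×10^-4 Ω
V = IR = 4.73 × 4.984×10^-4 = 0.00236 V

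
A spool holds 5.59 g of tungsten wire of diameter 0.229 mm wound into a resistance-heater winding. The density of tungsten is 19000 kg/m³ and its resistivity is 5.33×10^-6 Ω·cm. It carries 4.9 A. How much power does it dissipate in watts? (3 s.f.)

222 W

ρ = 5.33×10^-6 Ω·cm = 5.33×10^-8 Ω·m
A = π(d/2)² = π(1.1450e-04 m)² = 4.1187e-08 m²
L = m/(density·A) = 0.00559/(19000×4.1187e-08) = 7.143 m
R = ρL/A = (5.33×10^-8)(7.143)/(4.1187e-08) = 9.244 Ω
P = I²R = (4.9)² × 9.244 = 222 W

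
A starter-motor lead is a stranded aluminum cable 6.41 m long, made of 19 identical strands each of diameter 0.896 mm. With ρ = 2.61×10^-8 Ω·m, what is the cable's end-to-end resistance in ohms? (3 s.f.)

A_strand = π(4.4800e-04 m)² = 6.305e-07 m²
R_strand = ρL/A = (2.61×10^-8)(6.41)/(6.305e-07) = 0.2653 Ω
R_total = R_strand/N = 0.2653/19 = 0.0140 Ω

0.0140 Ω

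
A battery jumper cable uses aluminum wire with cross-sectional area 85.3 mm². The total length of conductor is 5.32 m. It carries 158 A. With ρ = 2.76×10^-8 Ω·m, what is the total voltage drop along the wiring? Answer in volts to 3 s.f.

A = 85.3 mm² = 8.530e-05 m²
R = ρL/A = (2.76×10^-8)(5.32)/(8.530e-05) = 0.001721 Ω
V = IR = 158 × 0.001721 = 0.272 V

0.272 V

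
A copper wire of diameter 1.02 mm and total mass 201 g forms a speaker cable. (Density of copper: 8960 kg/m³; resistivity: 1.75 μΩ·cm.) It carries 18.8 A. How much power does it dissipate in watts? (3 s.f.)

208 W

ρ = 1.75 μΩ·cm = 1.75×10^-8 Ω·m
A = π(d/2)² = π(5.1000e-04 m)² = 8.1713e-07 m²
L = m/(density·A) = 0.201/(8960×8.1713e-07) = 27.45 m
R = ρL/A = (1.75×10^-8)(27.45)/(8.1713e-07) = 0.588 Ω
P = I²R = (18.8)² × 0.588 = 208 W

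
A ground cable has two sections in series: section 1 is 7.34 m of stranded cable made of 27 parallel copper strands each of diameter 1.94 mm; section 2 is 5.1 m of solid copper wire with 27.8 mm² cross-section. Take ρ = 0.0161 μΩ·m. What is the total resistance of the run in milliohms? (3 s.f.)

ρ = 0.0161 μΩ·m = 1.61×10^-8 Ω·m
Section 1: A_strand = π(9.7000e-04)² = 2.956e-06 m²; R₁ = ρL/(N·A_s) = (1.61×10^-8)(7.34)/(27×2.956e-06) = 0.001481 Ω
Section 2: A = 27.8 mm² = 2.780e-05 m²
R₂ = (1.61×10^-8)(5.1)/(2.780e-05) = 0.002954 Ω
R = R₁ + R₂ = 4.43 mΩ

4.43 mΩ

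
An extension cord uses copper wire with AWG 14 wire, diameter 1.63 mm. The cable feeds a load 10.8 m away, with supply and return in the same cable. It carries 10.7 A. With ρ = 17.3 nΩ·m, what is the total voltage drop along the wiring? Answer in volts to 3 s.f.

ρ = 17.3 nΩ·m = 1.73×10^-8 Ω·m
A = π(1.63/2 mm)² = π(8.1500e-04 m)² = 2.087e-06 m²
Total conductor length (both ways) L = 2 × 10.8 = 21.6 m
R = ρL/A = (1.73×10^-8)(21.6)/(2.087e-06) = 0.1791 Ω
V = IR = 10.7 × 0.1791 = 1.92 V

1.92 V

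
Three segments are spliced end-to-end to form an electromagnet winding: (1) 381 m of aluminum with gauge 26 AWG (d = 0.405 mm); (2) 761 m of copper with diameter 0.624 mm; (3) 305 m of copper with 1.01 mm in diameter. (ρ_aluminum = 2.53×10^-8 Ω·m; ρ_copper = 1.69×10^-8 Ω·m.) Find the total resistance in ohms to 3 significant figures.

123 Ω

Seg 1: A = π(0.405/2 mm)² = π(2.0250e-04 m)² = 1.288e-07 m²
R_1 = (2.53×10^-8)(381)/(1.288e-07) = 74.82 Ω
Seg 2: A = π(d/2)² = π(3.1200e-04 m)² = 3.058e-07 m²
R_2 = (1.69×10^-8)(761)/(3.058e-07) = 42.05 Ω
Seg 3: A = π(d/2)² = π(5.0500e-04 m)² = 8.012e-07 m²
R_3 = (1.69×10^-8)(305)/(8.012e-07) = 6.434 Ω
R_total = R_1 + R_2 + R_3 = 123 Ω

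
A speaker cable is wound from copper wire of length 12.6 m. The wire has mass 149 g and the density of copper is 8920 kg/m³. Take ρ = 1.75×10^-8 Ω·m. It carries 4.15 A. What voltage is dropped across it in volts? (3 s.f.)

A = m/(density·L) = 0.149/(8920×12.6) = 1.3257e-06 m²
R = ρL/A = (1.75×10^-8)(12.6)/(1.3257e-06) = 0.1663 Ω
V = IR = 4.15 × 0.1663 = 0.690 V

0.690 V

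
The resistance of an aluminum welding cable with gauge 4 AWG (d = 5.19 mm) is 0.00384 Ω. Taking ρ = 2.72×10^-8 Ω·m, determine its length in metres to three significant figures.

A = π(5.19/2 mm)² = π(2.5950e-03 m)² = 2.116e-05 m²
L = RA/ρ = (0.00384)(2.116e-05)/(2.72×10^-8) = 2.99 m

2.99 m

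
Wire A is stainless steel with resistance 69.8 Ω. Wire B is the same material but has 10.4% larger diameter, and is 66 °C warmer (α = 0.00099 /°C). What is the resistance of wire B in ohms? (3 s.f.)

61.0 Ω

R ∝ ρL/d² with ρ ∝ (1+αΔT), so R_B/R_A = (1 + 10.4/100)⁻² × (1 + 0.00099×66)
= 0.8205 × 1.065 = 0.8741
R_B = 0.8741 × 69.8 = 61.0 Ω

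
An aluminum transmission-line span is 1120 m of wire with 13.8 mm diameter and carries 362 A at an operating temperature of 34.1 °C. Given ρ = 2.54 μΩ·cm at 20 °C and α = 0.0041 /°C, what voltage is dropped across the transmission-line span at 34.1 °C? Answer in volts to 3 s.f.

72.8 V

ρ = 2.54 μΩ·cm = 2.54×10^-8 Ω·m
A = π(d/2)² = π(6.9000e-03 m)² = 1.496e-04 m²
R₍20₎ = ρL/A = (2.54×10^-8)(1120)/(1.496e-04) = 0.1902 Ω
R₍34.1₎ = R₍20₎(1 + αΔT) = 0.1902 × (1 + 0.0041×14.1) = 0.2012 Ω
V = IR = 362 × 0.2012 = 72.8 V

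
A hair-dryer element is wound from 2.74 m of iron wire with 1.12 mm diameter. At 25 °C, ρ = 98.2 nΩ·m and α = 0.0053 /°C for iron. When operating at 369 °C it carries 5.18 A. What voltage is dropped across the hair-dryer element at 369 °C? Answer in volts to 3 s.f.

ρ = 98.2 nΩ·m = 9.82×10^-8 Ω·m
A = π(d/2)² = π(5.6000e-04 m)² = 9.852e-07 m²
R₍25₎ = ρL/A = (9.82×10^-8)(2.74)/(9.852e-07) = 0.2731 Ω
R₍369₎ = R₍25₎(1 + αΔT) = 0.2731 × (1 + 0.0053×344) = 0.771 Ω
V = IR = 5.18 × 0.771 = 3.99 V

3.99 V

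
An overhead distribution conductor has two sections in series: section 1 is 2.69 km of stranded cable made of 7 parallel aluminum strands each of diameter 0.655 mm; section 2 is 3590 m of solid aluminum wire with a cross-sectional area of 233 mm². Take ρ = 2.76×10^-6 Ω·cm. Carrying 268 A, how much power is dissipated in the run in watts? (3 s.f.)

2.29×10^6 W

ρ = 2.76×10^-6 Ω·cm = 2.76×10^-8 Ω·m
Section 1: A_strand = π(3.2750e-04)² = 3.370e-07 m²; R₁ = ρL/(N·A_s) = (2.76×10^-8)(2690)/(7×3.370e-07) = 31.48 Ω
Section 2: A = 233 mm² = 2.330e-04 m²
R₂ = (2.76×10^-8)(3590)/(2.330e-04) = 0.4253 Ω
R = R₁ + R₂ = 31.9 Ω
P = I²R = (268)² × 31.9 = 2.29×10^6 W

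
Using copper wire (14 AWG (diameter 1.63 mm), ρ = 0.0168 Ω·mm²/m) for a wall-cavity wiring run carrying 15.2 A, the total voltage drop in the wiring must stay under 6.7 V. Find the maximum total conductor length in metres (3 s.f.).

54.8 m

ρ = 0.0168 Ω·mm²/m = 1.68×10^-8 Ω·m
A = π(1.63/2 mm)² = π(8.1500e-04 m)² = 2.087e-06 m²
L_max = V_max·A/(1·ρI) = (6.7)(2.087e-06)/(1.68×10^-8×15.2) = 54.8 m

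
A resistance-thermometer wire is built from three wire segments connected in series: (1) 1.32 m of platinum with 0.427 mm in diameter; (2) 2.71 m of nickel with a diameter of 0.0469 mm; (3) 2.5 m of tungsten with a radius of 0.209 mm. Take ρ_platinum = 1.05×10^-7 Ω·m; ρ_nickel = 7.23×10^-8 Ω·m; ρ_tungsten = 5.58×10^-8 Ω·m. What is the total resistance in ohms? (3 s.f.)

115 Ω

Seg 1: A = π(d/2)² = π(2.1350e-04 m)² = 1.432e-07 m²
R_1 = (1.05×10^-7)(1.32)/(1.432e-07) = 0.9679 Ω
Seg 2: A = π(d/2)² = π(2.3450e-05 m)² = 1.728e-09 m²
R_2 = (7.23×10^-8)(2.71)/(1.728e-09) = 113.4 Ω
Seg 3: A = πr² = π(2.0900e-04 m)² = 1.372e-07 m²
R_3 = (5.58×10^-8)(2.5)/(1.372e-07) = 1.017 Ω
R_total = R_1 + R_2 + R_3 = 115 Ω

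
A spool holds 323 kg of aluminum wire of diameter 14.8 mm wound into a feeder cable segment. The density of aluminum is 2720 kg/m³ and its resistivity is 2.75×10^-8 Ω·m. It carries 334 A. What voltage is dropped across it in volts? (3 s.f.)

A = π(d/2)² = π(7.4000e-03 m)² = 1.7203e-04 m²
L = m/(density·A) = 323/(2720×1.7203e-04) = 690.3 m
R = ρL/A = (2.75×10^-8)(690.3)/(1.7203e-04) = 0.1103 Ω
V = IR = 334 × 0.1103 = 36.9 V

36.9 V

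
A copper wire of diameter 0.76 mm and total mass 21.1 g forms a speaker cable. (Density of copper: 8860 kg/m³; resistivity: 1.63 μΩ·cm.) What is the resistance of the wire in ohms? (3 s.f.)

ρ = 1.63 μΩ·cm = 1.63×10^-8 Ω·m
A = π(d/2)² = π(3.8000e-04 m)² = 4.5365e-07 m²
L = m/(density·A) = 0.0211/(8860×4.5365e-07) = 5.25 m
R = ρL/A = (1.63×10^-8)(5.25)/(4.5365e-07) = 0.189 Ω

0.189 Ω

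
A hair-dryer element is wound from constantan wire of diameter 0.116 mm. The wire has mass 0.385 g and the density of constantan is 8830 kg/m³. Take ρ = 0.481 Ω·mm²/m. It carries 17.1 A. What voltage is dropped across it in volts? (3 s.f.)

3210 V

ρ = 0.481 Ω·mm²/m = 4.81×10^-7 Ω·m
A = π(d/2)² = π(5.8000e-05 m)² = 1.0568e-08 m²
L = m/(density·A) = 3.850×10^-4/(8830×1.0568e-08) = 4.126 m
R = ρL/A = (4.81×10^-7)(4.126)/(1.0568e-08) = 187.8 Ω
V = IR = 17.1 × 187.8 = 3210 V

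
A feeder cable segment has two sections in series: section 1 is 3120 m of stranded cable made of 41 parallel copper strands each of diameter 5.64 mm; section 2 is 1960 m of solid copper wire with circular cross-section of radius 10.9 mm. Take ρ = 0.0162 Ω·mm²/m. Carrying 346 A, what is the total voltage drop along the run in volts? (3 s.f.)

46.5 V

ρ = 0.0162 Ω·mm²/m = 1.62×10^-8 Ω·m
Section 1: A_strand = π(2.8200e-03)² = 2.498e-05 m²; R₁ = ρL/(N·A_s) = (1.62×10^-8)(3120)/(41×2.498e-05) = 0.04934 Ω
Section 2: A = πr² = π(1.0900e-02 m)² = 3.733e-04 m²
R₂ = (1.62×10^-8)(1960)/(3.733e-04) = 0.08507 Ω
R = R₁ + R₂ = 0.1344 Ω
V = IR = 346 × 0.1344 = 46.5 V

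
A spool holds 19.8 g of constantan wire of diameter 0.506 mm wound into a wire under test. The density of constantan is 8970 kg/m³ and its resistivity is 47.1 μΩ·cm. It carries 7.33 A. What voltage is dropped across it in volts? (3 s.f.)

ρ = 47.1 μΩ·cm = 4.71×10^-7 Ω·m
A = π(d/2)² = π(2.5300e-04 m)² = 2.0109e-07 m²
L = m/(density·A) = 0.0198/(8970×2.0109e-07) = 10.98 m
R = ρL/A = (4.71×10^-7)(10.98)/(2.0109e-07) = 25.71 Ω
V = IR = 7.33 × 25.71 = 188 V

188 V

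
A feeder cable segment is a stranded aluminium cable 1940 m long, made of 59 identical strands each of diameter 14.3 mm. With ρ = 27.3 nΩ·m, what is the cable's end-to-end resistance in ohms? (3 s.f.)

0.00559 Ω

ρ = 27.3 nΩ·m = 2.73×10^-8 Ω·m
A_strand = π(7.1500e-03 m)² = 1.606e-04 m²
R_strand = ρL/A = (2.73×10^-8)(1940)/(1.606e-04) = 0.3298 Ω
R_total = R_strand/N = 0.3298/59 = 0.00559 Ω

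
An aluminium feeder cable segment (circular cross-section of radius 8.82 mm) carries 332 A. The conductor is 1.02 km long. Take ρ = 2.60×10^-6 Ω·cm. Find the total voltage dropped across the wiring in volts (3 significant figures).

36.0 V

ρ = 2.60×10^-6 Ω·cm = 2.60×10^-8 Ω·m
A = πr² = π(8.8200e-03 m)² = 2.444e-04 m²
R = ρL/A = (2.60×10^-8)(1020)/(2.444e-04) = 0.1085 Ω
V = IR = 332 × 0.1085 = 36.0 V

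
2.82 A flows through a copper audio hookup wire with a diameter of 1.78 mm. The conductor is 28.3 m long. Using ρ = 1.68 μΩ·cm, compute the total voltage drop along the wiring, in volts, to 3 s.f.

ρ = 1.68 μΩ·cm = 1.68×10^-8 Ω·m
A = π(d/2)² = π(8.9000e-04 m)² = 2.488e-06 m²
R = ρL/A = (1.68×10^-8)(28.3)/(2.488e-06) = 0.1911 Ω
V = IR = 2.82 × 0.1911 = 0.539 V

0.539 V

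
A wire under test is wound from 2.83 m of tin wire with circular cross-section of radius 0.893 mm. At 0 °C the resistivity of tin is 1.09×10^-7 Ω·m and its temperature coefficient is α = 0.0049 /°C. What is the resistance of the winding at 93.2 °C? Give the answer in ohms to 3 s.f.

A = πr² = π(8.9300e-04 m)² = 2.505e-06 m²
R₍0°C₎ = ρL/A = (1.09×10^-7)(2.83)/(2.505e-06) = 0.1231 Ω
R = R₀(1 + αΔT) = 0.1231(1 + 0.0049×93.2) = 0.179 Ω

0.179 Ω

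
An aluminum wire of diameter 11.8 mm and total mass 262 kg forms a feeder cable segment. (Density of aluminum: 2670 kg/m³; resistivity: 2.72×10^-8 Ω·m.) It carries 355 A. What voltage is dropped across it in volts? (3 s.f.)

79.2 V

A = π(d/2)² = π(5.9000e-03 m)² = 1.0936e-04 m²
L = m/(density·A) = 262/(2670×1.0936e-04) = 897.3 m
R = ρL/A = (2.72×10^-8)(897.3)/(1.0936e-04) = 0.2232 Ω
V = IR = 355 × 0.2232 = 79.2 V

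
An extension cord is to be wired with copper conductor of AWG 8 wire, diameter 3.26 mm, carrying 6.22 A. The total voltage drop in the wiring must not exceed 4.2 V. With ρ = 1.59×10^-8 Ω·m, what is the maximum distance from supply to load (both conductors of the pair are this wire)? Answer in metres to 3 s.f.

177 m

A = π(3.26/2 mm)² = π(1.6300e-03 m)² = 8.347e-06 m²
L_max = V_max·A/(2·ρI) = (4.2)(8.347e-06)/(2×1.59×10^-8×6.22) = 177 m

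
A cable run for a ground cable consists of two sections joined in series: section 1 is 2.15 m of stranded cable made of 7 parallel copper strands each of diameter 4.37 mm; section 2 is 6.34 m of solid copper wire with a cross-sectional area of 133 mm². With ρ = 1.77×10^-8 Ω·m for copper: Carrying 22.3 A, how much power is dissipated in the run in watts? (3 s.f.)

Section 1: A_strand = π(2.1850e-03)² = 1.500e-05 m²; R₁ = ρL/(N·A_s) = (1.77×10^-8)(2.15)/(7×1.500e-05) = 3.625×10^-4 Ω
Section 2: A = 133 mm² = 1.330e-04 m²
R₂ = (1.77×10^-8)(6.34)/(1.330e-04) = 8.437×10^-4 Ω
R = R₁ + R₂ = 0.001206 Ω
P = I²R = (22.3)² × 0.001206 = 0.600 W

0.600 W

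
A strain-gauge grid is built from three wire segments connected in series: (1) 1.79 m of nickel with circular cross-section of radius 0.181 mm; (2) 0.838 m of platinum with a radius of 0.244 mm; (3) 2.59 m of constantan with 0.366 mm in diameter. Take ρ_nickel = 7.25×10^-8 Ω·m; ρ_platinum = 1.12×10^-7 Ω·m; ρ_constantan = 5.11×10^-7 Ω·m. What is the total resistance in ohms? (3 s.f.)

14.3 Ω

Seg 1: A = πr² = π(1.8100e-04 m)² = 1.029e-07 m²
R_1 = (7.25×10^-8)(1.79)/(1.029e-07) = 1.261 Ω
Seg 2: A = πr² = π(2.4400e-04 m)² = 1.870e-07 m²
R_2 = (1.12×10^-7)(0.838)/(1.870e-07) = 0.5018 Ω
Seg 3: A = π(d/2)² = π(1.8300e-04 m)² = 1.052e-07 m²
R_3 = (5.11×10^-7)(2.59)/(1.052e-07) = 12.58 Ω
R_total = R_1 + R_2 + R_3 = 14.3 Ω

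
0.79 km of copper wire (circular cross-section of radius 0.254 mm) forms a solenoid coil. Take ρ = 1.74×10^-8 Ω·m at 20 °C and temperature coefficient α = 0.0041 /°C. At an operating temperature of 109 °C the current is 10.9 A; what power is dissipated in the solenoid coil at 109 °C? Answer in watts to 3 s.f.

A = πr² = π(2.5400e-04 m)² = 2.027e-07 m²
R₍20₎ = ρL/A = (1.74×10^-8)(790)/(2.027e-07) = 67.82 Ω
R₍109₎ = R₍20₎(1 + αΔT) = 67.82 × (1 + 0.0041×89) = 92.57 Ω
P = I²R = (10.9)² × 92.57 = 11000 W

11000 W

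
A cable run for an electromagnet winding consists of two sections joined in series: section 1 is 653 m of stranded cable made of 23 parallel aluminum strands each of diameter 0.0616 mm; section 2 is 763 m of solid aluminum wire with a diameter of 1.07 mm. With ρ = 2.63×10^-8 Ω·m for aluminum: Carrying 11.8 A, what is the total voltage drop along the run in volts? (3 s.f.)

Section 1: A_strand = π(3.0800e-05)² = 2.980e-09 m²; R₁ = ρL/(N·A_s) = (2.63×10^-8)(653)/(23×2.980e-09) = 250.5 Ω
Section 2: A = π(d/2)² = π(5.3500e-04 m)² = 8.992e-07 m²
R₂ = (2.63×10^-8)(763)/(8.992e-07) = 22.32 Ω
R = R₁ + R₂ = 272.9 Ω
V = IR = 11.8 × 272.9 = 3220 V

3220 V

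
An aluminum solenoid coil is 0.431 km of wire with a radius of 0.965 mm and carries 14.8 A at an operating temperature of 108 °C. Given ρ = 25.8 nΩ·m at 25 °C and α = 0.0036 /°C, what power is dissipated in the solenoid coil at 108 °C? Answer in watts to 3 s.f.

ρ = 25.8 nΩ·m = 2.58×10^-8 Ω·m
A = πr² = π(9.6500e-04 m)² = 2.926e-06 m²
R₍25₎ = ρL/A = (2.58×10^-8)(431)/(2.926e-06) = 3.801 Ω
R₍108₎ = R₍25₎(1 + αΔT) = 3.801 × (1 + 0.0036×83) = 4.937 Ω
P = I²R = (14.8)² × 4.937 = 1080 W

1080 W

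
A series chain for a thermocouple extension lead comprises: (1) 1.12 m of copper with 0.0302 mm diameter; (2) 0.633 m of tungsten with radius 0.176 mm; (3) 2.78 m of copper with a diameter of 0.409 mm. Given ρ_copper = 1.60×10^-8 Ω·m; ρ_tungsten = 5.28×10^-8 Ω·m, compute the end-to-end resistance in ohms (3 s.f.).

Seg 1: A = π(d/2)² = π(1.5100e-05 m)² = 7.163e-10 m²
R_1 = (1.60×10^-8)(1.12)/(7.163e-10) = 25.02 Ω
Seg 2: A = πr² = π(1.7600e-04 m)² = 9.731e-08 m²
R_2 = (5.28×10^-8)(0.633)/(9.731e-08) = 0.3434 Ω
Seg 3: A = π(d/2)² = π(2.0450e-04 m)² = 1.314e-07 m²
R_3 = (1.60×10^-8)(2.78)/(1.314e-07) = 0.3386 Ω
R_total = R_1 + R_2 + R_3 = 25.7 Ω

25.7 Ω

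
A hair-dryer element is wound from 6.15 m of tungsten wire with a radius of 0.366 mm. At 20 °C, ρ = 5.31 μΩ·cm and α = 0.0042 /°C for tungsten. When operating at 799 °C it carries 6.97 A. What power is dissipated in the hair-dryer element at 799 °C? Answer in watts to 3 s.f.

161 W

ρ = 5.31 μΩ·cm = 5.31×10^-8 Ω·m
A = πr² = π(3.6600e-04 m)² = 4.208e-07 m²
R₍20₎ = ρL/A = (5.31×10^-8)(6.15)/(4.208e-07) = 0.776 Ω
R₍799₎ = R₍20₎(1 + αΔT) = 0.776 × (1 + 0.0042×779) = 3.315 Ω
P = I²R = (6.97)² × 3.315 = 161 W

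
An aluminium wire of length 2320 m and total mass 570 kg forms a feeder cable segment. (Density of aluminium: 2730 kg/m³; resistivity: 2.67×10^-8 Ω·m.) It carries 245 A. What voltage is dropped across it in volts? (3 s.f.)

A = m/(density·L) = 570/(2730×2320) = 8.9996e-05 m²
R = ρL/A = (2.67×10^-8)(2320)/(8.9996e-05) = 0.6883 Ω
V = IR = 245 × 0.6883 = 169 V

169 V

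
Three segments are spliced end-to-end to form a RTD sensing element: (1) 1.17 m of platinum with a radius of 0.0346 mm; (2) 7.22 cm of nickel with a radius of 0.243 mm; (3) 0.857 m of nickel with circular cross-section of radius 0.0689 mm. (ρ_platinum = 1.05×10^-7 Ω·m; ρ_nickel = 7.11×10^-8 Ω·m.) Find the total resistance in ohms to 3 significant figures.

Seg 1: A = πr² = π(3.4600e-05 m)² = 3.761e-09 m²
R_1 = (1.05×10^-7)(1.17)/(3.761e-09) = 32.66 Ω
Seg 2: A = πr² = π(2.4300e-04 m)² = 1.855e-07 m²
R_2 = (7.11×10^-8)(0.0722)/(1.855e-07) = 0.02767 Ω
Seg 3: A = πr² = π(6.8900e-05 m)² = 1.491e-08 m²
R_3 = (7.11×10^-8)(0.857)/(1.491e-08) = 4.086 Ω
R_total = R_1 + R_2 + R_3 = 36.8 Ω

36.8 Ω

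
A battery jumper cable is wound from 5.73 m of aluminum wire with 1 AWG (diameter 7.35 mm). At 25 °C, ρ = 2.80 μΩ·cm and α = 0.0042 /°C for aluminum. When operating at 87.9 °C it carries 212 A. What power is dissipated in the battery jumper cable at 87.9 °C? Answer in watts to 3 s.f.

215 W

ρ = 2.80 μΩ·cm = 2.80×10^-8 Ω·m
A = π(7.35/2 mm)² = π(3.6750e-03 m)² = 4.243e-05 m²
R₍25₎ = ρL/A = (2.80×10^-8)(5.73)/(4.243e-05) = 0.003781 Ω
R₍87.9₎ = R₍25₎(1 + αΔT) = 0.003781 × (1 + 0.0042×62.9) = 0.00478 Ω
P = I²R = (212)² × 0.00478 = 215 W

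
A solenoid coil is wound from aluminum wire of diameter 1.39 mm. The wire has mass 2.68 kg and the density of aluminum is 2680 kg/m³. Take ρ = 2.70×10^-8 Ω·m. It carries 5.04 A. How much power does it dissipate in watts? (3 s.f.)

A = π(d/2)² = π(6.9500e-04 m)² = 1.5175e-06 m²
L = m/(density·A) = 2.68/(2680×1.5175e-06) = 659 m
R = ρL/A = (2.70×10^-8)(659)/(1.5175e-06) = 11.73 Ω
P = I²R = (5.04)² × 11.73 = 298 W

298 W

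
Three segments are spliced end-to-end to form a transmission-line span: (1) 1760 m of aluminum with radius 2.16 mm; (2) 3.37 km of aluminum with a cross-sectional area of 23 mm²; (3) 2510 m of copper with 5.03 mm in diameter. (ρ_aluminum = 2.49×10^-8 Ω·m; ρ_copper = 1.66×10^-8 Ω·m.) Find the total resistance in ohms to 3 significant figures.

8.74 Ω

Seg 1: A = πr² = π(2.1600e-03 m)² = 1.466e-05 m²
R_1 = (2.49×10^-8)(1760)/(1.466e-05) = 2.99 Ω
Seg 2: A = 23 mm² = 2.300e-05 m²
R_2 = (2.49×10^-8)(3370)/(2.300e-05) = 3.648 Ω
Seg 3: A = π(d/2)² = π(2.5150e-03 m)² = 1.987e-05 m²
R_3 = (1.66×10^-8)(2510)/(1.987e-05) = 2.097 Ω
R_total = R_1 + R_2 + R_3 = 8.74 Ω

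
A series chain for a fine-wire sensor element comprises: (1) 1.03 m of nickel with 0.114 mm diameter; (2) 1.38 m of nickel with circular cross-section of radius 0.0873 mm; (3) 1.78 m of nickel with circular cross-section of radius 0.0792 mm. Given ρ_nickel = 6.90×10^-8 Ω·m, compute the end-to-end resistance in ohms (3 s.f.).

17.2 Ω

Seg 1: A = π(d/2)² = π(5.7000e-05 m)² = 1.021e-08 m²
R_1 = (6.90×10^-8)(1.03)/(1.021e-08) = 6.963 Ω
Seg 2: A = πr² = π(8.7300e-05 m)² = 2.394e-08 m²
R_2 = (6.90×10^-8)(1.38)/(2.394e-08) = 3.977 Ω
Seg 3: A = πr² = π(7.9200e-05 m)² = 1.971e-08 m²
R_3 = (6.90×10^-8)(1.78)/(1.971e-08) = 6.233 Ω
R_total = R_1 + R_2 + R_3 = 17.2 Ω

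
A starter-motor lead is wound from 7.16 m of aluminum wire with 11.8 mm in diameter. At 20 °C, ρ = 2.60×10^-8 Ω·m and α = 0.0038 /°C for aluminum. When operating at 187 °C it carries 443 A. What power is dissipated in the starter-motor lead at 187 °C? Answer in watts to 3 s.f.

A = π(d/2)² = π(5.9000e-03 m)² = 1.094e-04 m²
R₍20₎ = ρL/A = (2.60×10^-8)(7.16)/(1.094e-04) = 0.001702 Ω
R₍187₎ = R₍20₎(1 + αΔT) = 0.001702 × (1 + 0.0038×167) = 0.002783 Ω
P = I²R = (443)² × 0.002783 = 546 W

546 W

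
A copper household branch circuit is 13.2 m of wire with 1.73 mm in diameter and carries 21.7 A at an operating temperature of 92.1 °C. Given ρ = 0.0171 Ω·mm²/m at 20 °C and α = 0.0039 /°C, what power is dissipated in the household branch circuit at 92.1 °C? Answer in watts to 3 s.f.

57.9 W

ρ = 0.0171 Ω·mm²/m = 1.71×10^-8 Ω·m
A = π(d/2)² = π(8.6500e-04 m)² = 2.351e-06 m²
R₍20₎ = ρL/A = (1.71×10^-8)(13.2)/(2.351e-06) = 0.09603 Ω
R₍92.1₎ = R₍20₎(1 + αΔT) = 0.09603 × (1 + 0.0039×72.1) = 0.123 Ω
P = I²R = (21.7)² × 0.123 = 57.9 W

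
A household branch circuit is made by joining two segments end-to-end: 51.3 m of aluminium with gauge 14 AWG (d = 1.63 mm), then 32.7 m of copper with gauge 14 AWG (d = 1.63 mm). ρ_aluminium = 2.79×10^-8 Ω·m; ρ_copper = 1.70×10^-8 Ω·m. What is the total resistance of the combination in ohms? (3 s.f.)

0.952 Ω

Segment 1: A = π(1.63/2 mm)² = π(8.1500e-04 m)² = 2.087e-06 m²
R₁ = ρL/A = (2.79×10^-8)(51.3)/(2.087e-06) = 0.6859 Ω
R₂ = (1.70×10^-8)(32.7)/(2.087e-06) = 0.2664 Ω
R = R₁ + R₂ = 0.952 Ω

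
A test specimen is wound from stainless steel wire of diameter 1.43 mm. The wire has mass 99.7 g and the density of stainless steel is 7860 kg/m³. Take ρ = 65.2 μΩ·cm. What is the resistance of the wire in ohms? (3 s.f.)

3.21 Ω

ρ = 65.2 μΩ·cm = 6.52×10^-7 Ω·m
A = π(d/2)² = π(7.1500e-04 m)² = 1.6061e-06 m²
L = m/(density·A) = 0.0997/(7860×1.6061e-06) = 7.898 m
R = ρL/A = (6.52×10^-7)(7.898)/(1.6061e-06) = 3.21 Ω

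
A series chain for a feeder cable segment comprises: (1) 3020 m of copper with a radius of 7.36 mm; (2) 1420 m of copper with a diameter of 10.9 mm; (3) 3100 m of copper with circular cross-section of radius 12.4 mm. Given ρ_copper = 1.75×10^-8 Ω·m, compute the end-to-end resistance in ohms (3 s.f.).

0.689 Ω

Seg 1: A = πr² = π(7.3600e-03 m)² = 1.702e-04 m²
R_1 = (1.75×10^-8)(3020)/(1.702e-04) = 0.3106 Ω
Seg 2: A = π(d/2)² = π(5.4500e-03 m)² = 9.331e-05 m²
R_2 = (1.75×10^-8)(1420)/(9.331e-05) = 0.2663 Ω
Seg 3: A = πr² = π(1.2400e-02 m)² = 4.831e-04 m²
R_3 = (1.75×10^-8)(3100)/(4.831e-04) = 0.1123 Ω
R_total = R_1 + R_2 + R_3 = 0.689 Ω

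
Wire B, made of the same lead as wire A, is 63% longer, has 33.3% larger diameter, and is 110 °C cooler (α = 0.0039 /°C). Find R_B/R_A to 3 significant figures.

R ∝ ρL/d² with ρ ∝ (1+αΔT), so R_B/R_A = (1 + 63/100) × (1 + 33.3/100)⁻² × (1 − 0.0039×110)
= 1.63 × 0.5628 × 0.571 = 0.524

0.524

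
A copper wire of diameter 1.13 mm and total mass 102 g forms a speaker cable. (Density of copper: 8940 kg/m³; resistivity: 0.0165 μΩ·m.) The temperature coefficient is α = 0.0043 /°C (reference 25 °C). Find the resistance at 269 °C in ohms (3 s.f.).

ρ = 0.0165 μΩ·m = 1.65×10^-8 Ω·m
A = π(d/2)² = π(5.6500e-04 m)² = 1.0029e-06 m²
L = m/(density·A) = 0.102/(8940×1.0029e-06) = 11.38 m
R = ρL/A = (1.65×10^-8)(11.38)/(1.0029e-06) = 0.1872 Ω
R(269 °C) = 0.1872 × (1 + 0.0043×244) = 0.384 Ω

0.384 Ω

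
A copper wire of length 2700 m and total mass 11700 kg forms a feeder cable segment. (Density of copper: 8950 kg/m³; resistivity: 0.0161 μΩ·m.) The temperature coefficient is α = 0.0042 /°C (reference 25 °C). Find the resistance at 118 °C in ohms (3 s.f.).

ρ = 0.0161 μΩ·m = 1.61×10^-8 Ω·m
A = m/(density·L) = 11700/(8950×2700) = 4.8417e-04 m²
R = ρL/A = (1.61×10^-8)(2700)/(4.8417e-04) = 0.08978 Ω
R(118 °C) = 0.08978 × (1 + 0.0042×93) = 0.125 Ω

0.125 Ω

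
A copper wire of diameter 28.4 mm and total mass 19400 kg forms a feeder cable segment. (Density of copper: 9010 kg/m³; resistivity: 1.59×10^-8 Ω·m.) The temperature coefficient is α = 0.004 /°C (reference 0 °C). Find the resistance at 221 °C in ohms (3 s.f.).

0.161 Ω

A = π(d/2)² = π(1.4200e-02 m)² = 6.3347e-04 m²
L = m/(density·A) = 19400/(9010×6.3347e-04) = 3399 m
R = ρL/A = (1.59×10^-8)(3399)/(6.3347e-04) = 0.08531 Ω
R(221 °C) = 0.08531 × (1 + 0.004×221) = 0.161 Ω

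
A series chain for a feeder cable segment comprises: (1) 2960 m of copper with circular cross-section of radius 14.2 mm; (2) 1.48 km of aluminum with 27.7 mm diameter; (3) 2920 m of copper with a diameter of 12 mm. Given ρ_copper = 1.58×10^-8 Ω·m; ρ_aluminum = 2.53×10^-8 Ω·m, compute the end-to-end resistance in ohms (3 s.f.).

Seg 1: A = πr² = π(1.4200e-02 m)² = 6.335e-04 m²
R_1 = (1.58×10^-8)(2960)/(6.335e-04) = 0.07383 Ω
Seg 2: A = π(d/2)² = π(1.3850e-02 m)² = 6.026e-04 m²
R_2 = (2.53×10^-8)(1480)/(6.026e-04) = 0.06213 Ω
Seg 3: A = π(d/2)² = π(6.0000e-03 m)² = 1.131e-04 m²
R_3 = (1.58×10^-8)(2920)/(1.131e-04) = 0.4079 Ω
R_total = R_1 + R_2 + R_3 = 0.544 Ω

0.544 Ω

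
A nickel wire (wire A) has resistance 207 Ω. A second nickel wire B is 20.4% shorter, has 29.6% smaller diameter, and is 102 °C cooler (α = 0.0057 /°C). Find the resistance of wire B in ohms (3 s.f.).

139 Ω

R ∝ ρL/d² with ρ ∝ (1+αΔT), so R_B/R_A = (1 − 20.4/100) × (1 − 29.6/100)⁻² × (1 − 0.0057×102)
= 0.796 × 2.018 × 0.4186 = 0.6723
R_B = 0.6723 × 207 = 139 Ω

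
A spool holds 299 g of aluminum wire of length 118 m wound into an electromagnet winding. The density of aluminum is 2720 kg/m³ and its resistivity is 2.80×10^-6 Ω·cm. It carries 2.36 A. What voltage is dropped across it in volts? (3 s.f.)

ρ = 2.80×10^-6 Ω·cm = 2.80×10^-8 Ω·m
A = m/(density·L) = 0.299/(2720×118) = 9.3158e-07 m²
R = ρL/A = (2.80×10^-8)(118)/(9.3158e-07) = 3.547 Ω
V = IR = 2.36 × 3.547 = 8.37 V

8.37 V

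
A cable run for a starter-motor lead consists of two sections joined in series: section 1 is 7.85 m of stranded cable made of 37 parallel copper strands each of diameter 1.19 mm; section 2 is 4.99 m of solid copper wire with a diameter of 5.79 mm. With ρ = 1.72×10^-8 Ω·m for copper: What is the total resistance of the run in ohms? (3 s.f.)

0.00654 Ω

Section 1: A_strand = π(5.9500e-04)² = 1.112e-06 m²; R₁ = ρL/(N·A_s) = (1.72×10^-8)(7.85)/(37×1.112e-06) = 0.003281 Ω
Section 2: A = π(d/2)² = π(2.8950e-03 m)² = 2.633e-05 m²
R₂ = (1.72×10^-8)(4.99)/(2.633e-05) = 0.00326 Ω
R = R₁ + R₂ = 0.00654 Ω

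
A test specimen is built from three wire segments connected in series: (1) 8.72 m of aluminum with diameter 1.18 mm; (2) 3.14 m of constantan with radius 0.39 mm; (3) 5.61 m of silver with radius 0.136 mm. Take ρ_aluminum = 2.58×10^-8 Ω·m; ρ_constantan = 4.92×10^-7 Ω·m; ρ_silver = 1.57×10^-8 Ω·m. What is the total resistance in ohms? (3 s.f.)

4.95 Ω

Seg 1: A = π(d/2)² = π(5.9000e-04 m)² = 1.094e-06 m²
R_1 = (2.58×10^-8)(8.72)/(1.094e-06) = 0.2057 Ω
Seg 2: A = πr² = π(3.9000e-04 m)² = 4.778e-07 m²
R_2 = (4.92×10^-7)(3.14)/(4.778e-07) = 3.233 Ω
Seg 3: A = πr² = π(1.3600e-04 m)² = 5.811e-08 m²
R_3 = (1.57×10^-8)(5.61)/(5.811e-08) = 1.516 Ω
R_total = R_1 + R_2 + R_3 = 4.95 Ω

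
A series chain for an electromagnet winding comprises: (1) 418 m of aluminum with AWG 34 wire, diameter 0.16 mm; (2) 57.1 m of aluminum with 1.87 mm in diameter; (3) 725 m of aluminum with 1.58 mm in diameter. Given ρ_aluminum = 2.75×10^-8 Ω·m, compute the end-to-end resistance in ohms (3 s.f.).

582 Ω

Seg 1: A = π(0.16/2 mm)² = π(8.0000e-05 m)² = 2.011e-08 m²
R_1 = (2.75×10^-8)(418)/(2.011e-08) = 571.7 Ω
Seg 2: A = π(d/2)² = π(9.3500e-04 m)² = 2.746e-06 m²
R_2 = (2.75×10^-8)(57.1)/(2.746e-06) = 0.5717 Ω
Seg 3: A = π(d/2)² = π(7.9000e-04 m)² = 1.961e-06 m²
R_3 = (2.75×10^-8)(725)/(1.961e-06) = 10.17 Ω
R_total = R_1 + R_2 + R_3 = 582 Ω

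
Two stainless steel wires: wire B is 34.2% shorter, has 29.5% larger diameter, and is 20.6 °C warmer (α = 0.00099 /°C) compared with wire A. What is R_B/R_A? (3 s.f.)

0.400

R ∝ ρL/d² with ρ ∝ (1+αΔT), so R_B/R_A = (1 − 34.2/100) × (1 + 29.5/100)⁻² × (1 + 0.00099×20.6)
= 0.658 × 0.5963 × 1.02 = 0.400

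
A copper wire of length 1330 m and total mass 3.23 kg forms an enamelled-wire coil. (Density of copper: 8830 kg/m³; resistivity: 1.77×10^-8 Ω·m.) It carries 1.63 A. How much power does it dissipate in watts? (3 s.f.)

A = m/(density·L) = 3.23/(8830×1330) = 2.7504e-07 m²
R = ρL/A = (1.77×10^-8)(1330)/(2.7504e-07) = 85.59 Ω
P = I²R = (1.63)² × 85.59 = 227 W

227 W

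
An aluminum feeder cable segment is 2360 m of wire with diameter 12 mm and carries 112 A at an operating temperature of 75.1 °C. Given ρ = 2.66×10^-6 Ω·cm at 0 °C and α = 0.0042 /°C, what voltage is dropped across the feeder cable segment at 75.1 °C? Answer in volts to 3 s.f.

81.8 V

ρ = 2.66×10^-6 Ω·cm = 2.66×10^-8 Ω·m
A = π(d/2)² = π(6.0000e-03 m)² = 1.131e-04 m²
R₍0₎ = ρL/A = (2.66×10^-8)(2360)/(1.131e-04) = 0.5551 Ω
R₍75.1₎ = R₍0₎(1 + αΔT) = 0.5551 × (1 + 0.0042×75.1) = 0.7301 Ω
V = IR = 112 × 0.7301 = 81.8 V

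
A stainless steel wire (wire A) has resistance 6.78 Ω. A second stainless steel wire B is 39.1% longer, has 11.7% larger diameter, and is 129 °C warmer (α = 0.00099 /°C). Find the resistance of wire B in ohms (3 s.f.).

8.52 Ω

R ∝ ρL/d² with ρ ∝ (1+αΔT), so R_B/R_A = (1 + 39.1/100) × (1 + 11.7/100)⁻² × (1 + 0.00099×129)
= 1.391 × 0.8015 × 1.128 = 1.257
R_B = 1.257 × 6.78 = 8.52 Ω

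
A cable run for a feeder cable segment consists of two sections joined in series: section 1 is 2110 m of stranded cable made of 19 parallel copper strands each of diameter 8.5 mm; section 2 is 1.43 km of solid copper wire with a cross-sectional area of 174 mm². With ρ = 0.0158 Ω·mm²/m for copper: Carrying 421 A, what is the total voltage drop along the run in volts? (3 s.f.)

67.7 V

ρ = 0.0158 Ω·mm²/m = 1.58×10^-8 Ω·m
Section 1: A_strand = π(4.2500e-03)² = 5.675e-05 m²; R₁ = ρL/(N·A_s) = (1.58×10^-8)(2110)/(19×5.675e-05) = 0.03092 Ω
Section 2: A = 174 mm² = 1.740e-04 m²
R₂ = (1.58×10^-8)(1430)/(1.740e-04) = 0.1299 Ω
R = R₁ + R₂ = 0.1608 Ω
V = IR = 421 × 0.1608 = 67.7 V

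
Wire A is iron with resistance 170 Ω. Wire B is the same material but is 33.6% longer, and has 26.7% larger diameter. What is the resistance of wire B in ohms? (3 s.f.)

R ∝ L/d², so R_B/R_A = (1 + 33.6/100) × (1 + 26.7/100)⁻²
= 1.336 × 0.6229 = 0.8323
R_B = 0.8323 × 170 = 141 Ω

141 Ω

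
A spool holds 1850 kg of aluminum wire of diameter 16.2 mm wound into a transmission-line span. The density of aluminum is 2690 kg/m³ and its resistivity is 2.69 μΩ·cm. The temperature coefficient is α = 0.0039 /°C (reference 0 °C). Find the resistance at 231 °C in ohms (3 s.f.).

0.828 Ω

ρ = 2.69 μΩ·cm = 2.69×10^-8 Ω·m
A = π(d/2)² = π(8.1000e-03 m)² = 2.0612e-04 m²
L = m/(density·A) = 1850/(2690×2.0612e-04) = 3337 m
R = ρL/A = (2.69×10^-8)(3337)/(2.0612e-04) = 0.4354 Ω
R(231 °C) = 0.4354 × (1 + 0.0039×231) = 0.828 Ω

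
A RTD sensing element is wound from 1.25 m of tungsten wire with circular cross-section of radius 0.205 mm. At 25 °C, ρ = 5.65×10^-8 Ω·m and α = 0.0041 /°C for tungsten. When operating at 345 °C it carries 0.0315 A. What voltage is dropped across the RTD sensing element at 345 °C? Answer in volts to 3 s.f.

A = πr² = π(2.0500e-04 m)² = 1.320e-07 m²
R₍25₎ = ρL/A = (5.65×10^-8)(1.25)/(1.320e-07) = 0.5349 Ω
R₍345₎ = R₍25₎(1 + αΔT) = 0.5349 × (1 + 0.0041×320) = 1.237 Ω
V = IR = 0.0315 × 1.237 = 0.0390 V

0.0390 V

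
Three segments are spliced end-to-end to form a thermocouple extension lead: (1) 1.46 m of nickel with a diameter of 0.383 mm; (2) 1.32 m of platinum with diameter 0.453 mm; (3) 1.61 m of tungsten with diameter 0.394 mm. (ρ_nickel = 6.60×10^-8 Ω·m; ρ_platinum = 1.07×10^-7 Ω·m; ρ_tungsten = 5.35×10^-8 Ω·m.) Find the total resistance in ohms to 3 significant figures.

2.42 Ω

Seg 1: A = π(d/2)² = π(1.9150e-04 m)² = 1.152e-07 m²
R_1 = (6.60×10^-8)(1.46)/(1.152e-07) = 0.8364 Ω
Seg 2: A = π(d/2)² = π(2.2650e-04 m)² = 1.612e-07 m²
R_2 = (1.07×10^-7)(1.32)/(1.612e-07) = 0.8763 Ω
Seg 3: A = π(d/2)² = π(1.9700e-04 m)² = 1.219e-07 m²
R_3 = (5.35×10^-8)(1.61)/(1.219e-07) = 0.7065 Ω
R_total = R_1 + R_2 + R_3 = 2.42 Ω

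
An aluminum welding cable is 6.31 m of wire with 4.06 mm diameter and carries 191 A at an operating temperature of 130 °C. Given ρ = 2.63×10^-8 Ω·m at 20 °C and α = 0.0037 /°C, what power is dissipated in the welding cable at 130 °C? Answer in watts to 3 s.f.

658 W

A = π(d/2)² = π(2.0300e-03 m)² = 1.295e-05 m²
R₍20₎ = ρL/A = (2.63×10^-8)(6.31)/(1.295e-05) = 0.01282 Ω
R₍130₎ = R₍20₎(1 + αΔT) = 0.01282 × (1 + 0.0037×110) = 0.01804 Ω
P = I²R = (191)² × 0.01804 = 658 W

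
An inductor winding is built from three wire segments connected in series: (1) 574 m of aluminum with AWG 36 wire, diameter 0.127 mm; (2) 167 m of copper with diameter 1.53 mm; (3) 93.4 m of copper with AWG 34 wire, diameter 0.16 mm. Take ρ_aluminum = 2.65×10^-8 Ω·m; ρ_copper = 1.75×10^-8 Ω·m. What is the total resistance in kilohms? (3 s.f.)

1.28 kΩ

Seg 1: A = π(0.127/2 mm)² = π(6.3500e-05 m)² = 1.267e-08 m²
R_1 = (2.65×10^-8)(574)/(1.267e-08) = 1201 Ω
Seg 2: A = π(d/2)² = π(7.6500e-04 m)² = 1.839e-06 m²
R_2 = (1.75×10^-8)(167)/(1.839e-06) = 1.59 Ω
Seg 3: A = π(0.16/2 mm)² = π(8.0000e-05 m)² = 2.011e-08 m²
R_3 = (1.75×10^-8)(93.4)/(2.011e-08) = 81.29 Ω
R_total = R_1 + R_2 + R_3 = 1.28 kΩ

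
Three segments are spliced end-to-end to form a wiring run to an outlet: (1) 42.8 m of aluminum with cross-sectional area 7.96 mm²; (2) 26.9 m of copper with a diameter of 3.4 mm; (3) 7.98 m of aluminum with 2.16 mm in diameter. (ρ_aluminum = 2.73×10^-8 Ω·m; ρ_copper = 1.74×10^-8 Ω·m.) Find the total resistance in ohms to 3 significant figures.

Seg 1: A = 7.96 mm² = 7.960e-06 m²
R_1 = (2.73×10^-8)(42.8)/(7.960e-06) = 0.1468 Ω
Seg 2: A = π(d/2)² = π(1.7000e-03 m)² = 9.079e-06 m²
R_2 = (1.74×10^-8)(26.9)/(9.079e-06) = 0.05155 Ω
Seg 3: A = π(d/2)² = π(1.0800e-03 m)² = 3.664e-06 m²
R_3 = (2.73×10^-8)(7.98)/(3.664e-06) = 0.05945 Ω
R_total = R_1 + R_2 + R_3 = 0.258 Ω

0.258 Ω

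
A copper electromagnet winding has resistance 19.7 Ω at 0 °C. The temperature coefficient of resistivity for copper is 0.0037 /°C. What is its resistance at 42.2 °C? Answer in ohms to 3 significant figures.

ΔT = 42.2 − 0 = 42.2 °C
R = R₀(1 + αΔT) = 19.7 × (1 + 0.0037×42.2) = 19.7 × 1.156 = 22.8 Ω

22.8 Ω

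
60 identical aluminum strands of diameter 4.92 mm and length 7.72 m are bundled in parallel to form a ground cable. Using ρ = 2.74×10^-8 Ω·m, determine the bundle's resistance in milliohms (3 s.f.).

A_strand = π(2.4600e-03 m)² = 1.901e-05 m²
R_strand = ρL/A = (2.74×10^-8)(7.72)/(1.901e-05) = 0.01113 Ω
R_total = R_strand/N = 0.01113/60 = 0.185 mΩ

0.185 mΩ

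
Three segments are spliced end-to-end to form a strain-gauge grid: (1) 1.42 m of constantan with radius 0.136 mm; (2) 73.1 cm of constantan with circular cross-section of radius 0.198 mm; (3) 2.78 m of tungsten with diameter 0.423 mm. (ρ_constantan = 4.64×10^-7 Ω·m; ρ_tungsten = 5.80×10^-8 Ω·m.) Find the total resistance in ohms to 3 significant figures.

Seg 1: A = πr² = π(1.3600e-04 m)² = 5.811e-08 m²
R_1 = (4.64×10^-7)(1.42)/(5.811e-08) = 11.34 Ω
Seg 2: A = πr² = π(1.9800e-04 m)² = 1.232e-07 m²
R_2 = (4.64×10^-7)(0.731)/(1.232e-07) = 2.754 Ω
Seg 3: A = π(d/2)² = π(2.1150e-04 m)² = 1.405e-07 m²
R_3 = (5.80×10^-8)(2.78)/(1.405e-07) = 1.147 Ω
R_total = R_1 + R_2 + R_3 = 15.2 Ω

15.2 Ω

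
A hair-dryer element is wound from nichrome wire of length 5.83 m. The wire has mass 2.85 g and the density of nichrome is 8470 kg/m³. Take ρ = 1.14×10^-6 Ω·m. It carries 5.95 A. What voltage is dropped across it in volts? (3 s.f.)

685 V

A = m/(density·L) = 0.00285/(8470×5.83) = 5.7716e-08 m²
R = ρL/A = (1.14×10^-6)(5.83)/(5.7716e-08) = 115.2 Ω
V = IR = 5.95 × 115.2 = 685 V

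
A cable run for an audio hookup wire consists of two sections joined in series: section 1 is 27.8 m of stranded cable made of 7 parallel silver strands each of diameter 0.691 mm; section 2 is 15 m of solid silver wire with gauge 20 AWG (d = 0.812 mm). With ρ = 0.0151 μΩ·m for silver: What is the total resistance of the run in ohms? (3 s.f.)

0.597 Ω

ρ = 0.0151 μΩ·m = 1.51×10^-8 Ω·m
Section 1: A_strand = π(3.4550e-04)² = 3.750e-07 m²; R₁ = ρL/(N·A_s) = (1.51×10^-8)(27.8)/(7×3.750e-07) = 0.1599 Ω
Section 2: A = π(0.812/2 mm)² = π(4.0600e-04 m)² = 5.178e-07 m²
R₂ = (1.51×10^-8)(15)/(5.178e-07) = 0.4374 Ω
R = R₁ + R₂ = 0.597 Ω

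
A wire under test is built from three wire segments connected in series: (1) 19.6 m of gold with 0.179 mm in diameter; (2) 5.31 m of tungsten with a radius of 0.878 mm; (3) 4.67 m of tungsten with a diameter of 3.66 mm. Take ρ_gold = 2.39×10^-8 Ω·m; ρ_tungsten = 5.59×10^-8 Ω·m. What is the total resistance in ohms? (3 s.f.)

Seg 1: A = π(d/2)² = π(8.9500e-05 m)² = 2.516e-08 m²
R_1 = (2.39×10^-8)(19.6)/(2.516e-08) = 18.61 Ω
Seg 2: A = πr² = π(8.7800e-04 m)² = 2.422e-06 m²
R_2 = (5.59×10^-8)(5.31)/(2.422e-06) = 0.1226 Ω
Seg 3: A = π(d/2)² = π(1.8300e-03 m)² = 1.052e-05 m²
R_3 = (5.59×10^-8)(4.67)/(1.052e-05) = 0.02481 Ω
R_total = R_1 + R_2 + R_3 = 18.8 Ω

18.8 Ω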